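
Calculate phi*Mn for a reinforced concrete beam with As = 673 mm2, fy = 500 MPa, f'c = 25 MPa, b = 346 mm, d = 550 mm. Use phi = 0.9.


a = As * fy / (0.85 * f'c * b)
= 673 * 500 / (0.85 * 25 * 346)
= 45.7667 mm
Mn = As * fy * (d - a/2) / 10^6
= 177.3747 kN-m
phi*Mn = 0.9 * 177.3747 = 159.64 kN-m

159.64


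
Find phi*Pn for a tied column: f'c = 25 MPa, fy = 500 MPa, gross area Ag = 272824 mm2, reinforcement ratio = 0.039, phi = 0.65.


Ast = rho * Ag = 0.039 * 272824 = 10640.136 mm2
phi*Pn = 0.65 * 0.80 * (0.85 * 25 * (272824 - 10640.136) + 500 * 10640.136) / 1000
= 5663.57 kN

5663.57


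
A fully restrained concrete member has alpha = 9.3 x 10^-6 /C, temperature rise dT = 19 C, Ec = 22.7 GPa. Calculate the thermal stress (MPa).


sigma = alpha * dT * Ec
= 9.3e-6 * 19 * 22.7 * 1000
= 4.011 MPa

4.011


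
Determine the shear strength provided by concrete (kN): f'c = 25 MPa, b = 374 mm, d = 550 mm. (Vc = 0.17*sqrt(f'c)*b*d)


Vc = 0.17 * sqrt(25) * 374 * 550 / 1000
= 174.85 kN

174.85


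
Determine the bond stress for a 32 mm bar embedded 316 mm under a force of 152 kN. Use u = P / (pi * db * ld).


u = P / (pi * db * ld)
= 152 * 1000 / (pi * 32 * 316)
= 4.785 MPa

4.785


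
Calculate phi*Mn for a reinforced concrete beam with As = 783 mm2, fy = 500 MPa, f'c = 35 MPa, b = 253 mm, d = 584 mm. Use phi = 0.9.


a = As * fy / (0.85 * f'c * b)
= 783 * 500 / (0.85 * 35 * 253)
= 52.0145 mm
Mn = As * fy * (d - a/2) / 10^6
= 218.4542 kN-m
phi*Mn = 0.9 * 218.4542 = 196.61 kN-m

196.61


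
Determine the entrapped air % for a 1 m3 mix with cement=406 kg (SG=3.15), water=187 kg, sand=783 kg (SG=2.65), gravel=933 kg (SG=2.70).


Vol cement = 406 / (3.15 * 1000) = 0.128889 m3
Vol water = 187 / 1000 = 0.187 m3
Vol sand = 783 / (2.65 * 1000) = 0.295472 m3
Vol gravel = 933 / (2.70 * 1000) = 0.345556 m3
Total solid + water volume = 0.956916 m3
Air = (1 - 0.956916) * 100 = 4.31%

4.31


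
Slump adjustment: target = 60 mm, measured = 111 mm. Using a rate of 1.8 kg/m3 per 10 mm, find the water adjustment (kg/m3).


Difference = 60 - 111 = -51 mm
Water adjustment = -51 * 1.8 / 10 = -9.2 kg/m3

-9.2


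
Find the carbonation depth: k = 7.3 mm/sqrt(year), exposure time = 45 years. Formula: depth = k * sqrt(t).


depth = k * sqrt(t)
= 7.3 * sqrt(45)
= 48.97 mm

48.97


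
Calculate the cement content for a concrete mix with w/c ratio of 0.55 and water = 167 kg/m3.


Cement = water / (w/c)
= 167 / 0.55
= 303.6 kg/m3

303.6


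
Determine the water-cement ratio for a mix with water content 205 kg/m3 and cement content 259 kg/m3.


w/c = water / cement
w/c = 205 / 259 = 0.792

0.792


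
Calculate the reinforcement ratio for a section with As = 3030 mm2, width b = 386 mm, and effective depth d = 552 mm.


rho = As / (b * d)
= 3030 / (386 * 552)
= 0.0142

0.0142


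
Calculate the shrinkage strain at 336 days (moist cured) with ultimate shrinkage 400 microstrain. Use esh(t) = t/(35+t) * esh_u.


esh(336) = 336 / (35 + 336) * 400
= 336 / 371 * 400
= 362.3 microstrain

362.3


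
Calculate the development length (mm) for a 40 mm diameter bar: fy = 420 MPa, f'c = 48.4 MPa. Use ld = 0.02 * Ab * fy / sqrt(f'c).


Ab = pi * 40^2 / 4 = 1256.637 mm2
ld = 0.02 * 1256.637 * 420 / sqrt(48.4)
= 1517.3 mm

1517.3


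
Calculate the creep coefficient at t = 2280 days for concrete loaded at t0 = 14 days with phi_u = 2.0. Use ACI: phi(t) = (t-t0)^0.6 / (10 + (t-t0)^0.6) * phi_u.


dt = 2280 - 14 = 2266
phi = 2266^0.6 / (10 + 2266^0.6) * 2.0
= 1.823

1.823


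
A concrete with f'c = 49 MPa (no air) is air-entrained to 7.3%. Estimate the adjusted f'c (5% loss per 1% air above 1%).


Strength loss = (7.3 - 1) * 5 = 31.5%
f'c = 49 * (1 - 31.5/100)
= 33.57 MPa

33.57


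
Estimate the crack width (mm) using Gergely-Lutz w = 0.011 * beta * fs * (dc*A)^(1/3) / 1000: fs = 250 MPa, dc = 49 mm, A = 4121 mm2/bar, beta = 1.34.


w = 0.011 * beta * fs * (dc * A)^(1/3) / 1000
= 0.011 * 1.34 * 250 * (49 * 4121)^(1/3) / 1000
= 0.216 mm

0.216


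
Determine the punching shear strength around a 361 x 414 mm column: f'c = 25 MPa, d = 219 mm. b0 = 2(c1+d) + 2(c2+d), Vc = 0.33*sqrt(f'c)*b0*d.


b0 = 2*(361 + 219) + 2*(414 + 219) = 2426 mm
Vc = 0.33 * sqrt(25) * 2426 * 219 / 1000
= 876.64 kN

876.64


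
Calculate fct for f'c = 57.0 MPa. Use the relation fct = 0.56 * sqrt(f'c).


fct = 0.56 * sqrt(57.0)
= 0.56 * 7.55
= 4.228 MPa

4.228


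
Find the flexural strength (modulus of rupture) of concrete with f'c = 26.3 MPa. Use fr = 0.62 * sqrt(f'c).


fr = 0.62 * sqrt(26.3)
= 3.18 MPa

3.18


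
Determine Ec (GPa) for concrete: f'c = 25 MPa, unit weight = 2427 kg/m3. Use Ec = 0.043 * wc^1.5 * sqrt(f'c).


Ec = 0.043 * 2427^1.5 * sqrt(25) / 1000
= 25.71 GPa

25.71


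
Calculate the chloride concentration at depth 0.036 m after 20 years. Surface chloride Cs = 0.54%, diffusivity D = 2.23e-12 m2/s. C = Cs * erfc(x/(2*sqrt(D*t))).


t_seconds = 20 * 365.25 * 24 * 3600 = 631152000.0 s
arg = 0.036 / (2 * sqrt(2.23e-12 * 631152000.0))
= 0.4798
erfc(0.4798) = 0.4974
C = 0.54 * 0.4974 = 0.2686%

0.2686


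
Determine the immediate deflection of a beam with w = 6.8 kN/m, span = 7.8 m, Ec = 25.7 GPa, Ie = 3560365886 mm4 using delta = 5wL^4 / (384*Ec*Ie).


Convert: L = 7.8 m = 7800 mm, Ec = 25.7 GPa = 25700 MPa
delta = 5 * 6.8 * 7800^4 / (384 * 25700 * 3560365886)
= 3.58 mm

3.58


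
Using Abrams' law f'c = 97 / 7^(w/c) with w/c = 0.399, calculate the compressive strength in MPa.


f'c = 97 / 7^0.399
= 97 / 2.174
= 44.62 MPa

44.62


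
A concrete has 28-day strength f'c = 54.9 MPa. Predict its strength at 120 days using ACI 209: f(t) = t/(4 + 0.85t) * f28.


f(120) = 120 / (4 + 0.85 * 120) * 54.9
= 120 / 106.0 * 54.9
= 62.15 MPa

62.15


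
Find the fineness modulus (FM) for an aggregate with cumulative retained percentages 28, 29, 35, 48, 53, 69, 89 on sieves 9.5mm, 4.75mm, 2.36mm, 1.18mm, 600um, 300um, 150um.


FM = sum(cumulative % retained) / 100
= 351 / 100
= 3.51

3.51


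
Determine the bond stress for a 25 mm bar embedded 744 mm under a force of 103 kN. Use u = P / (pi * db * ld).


u = P / (pi * db * ld)
= 103 * 1000 / (pi * 25 * 744)
= 1.763 MPa

1.763


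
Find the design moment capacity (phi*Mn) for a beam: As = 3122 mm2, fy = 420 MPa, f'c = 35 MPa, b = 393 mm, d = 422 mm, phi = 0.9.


a = As * fy / (0.85 * f'c * b)
= 3122 * 420 / (0.85 * 35 * 393)
= 112.1509 mm
Mn = As * fy * (d - a/2) / 10^6
= 479.8149 kN-m
phi*Mn = 0.9 * 479.8149 = 431.83 kN-m

431.83


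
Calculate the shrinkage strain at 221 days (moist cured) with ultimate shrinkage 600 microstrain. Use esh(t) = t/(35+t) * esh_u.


esh(221) = 221 / (35 + 221) * 600
= 221 / 256 * 600
= 518.0 microstrain

518.0


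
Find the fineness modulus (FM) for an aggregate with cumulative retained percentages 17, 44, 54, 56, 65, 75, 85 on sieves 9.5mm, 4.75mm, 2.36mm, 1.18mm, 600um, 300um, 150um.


FM = sum(cumulative % retained) / 100
= 396 / 100
= 3.96

3.96


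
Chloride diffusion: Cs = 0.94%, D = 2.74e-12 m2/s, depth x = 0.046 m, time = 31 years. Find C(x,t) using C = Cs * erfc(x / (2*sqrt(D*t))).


t_seconds = 31 * 365.25 * 24 * 3600 = 978285600.0 s
arg = 0.046 / (2 * sqrt(2.74e-12 * 978285600.0))
= 0.4442
erfc(0.4442) = 0.5298
C = 0.94 * 0.5298 = 0.498%

0.498


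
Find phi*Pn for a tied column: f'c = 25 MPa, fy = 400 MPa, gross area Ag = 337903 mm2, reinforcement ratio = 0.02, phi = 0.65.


Ast = rho * Ag = 0.02 * 337903 = 6758.06 mm2
phi*Pn = 0.65 * 0.80 * (0.85 * 25 * (337903 - 6758.06) + 400 * 6758.06) / 1000
= 5064.83 kN

5064.83


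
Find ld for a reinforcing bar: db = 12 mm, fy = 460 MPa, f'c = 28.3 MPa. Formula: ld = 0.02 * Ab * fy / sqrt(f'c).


Ab = pi * 12^2 / 4 = 113.097 mm2
ld = 0.02 * 113.097 * 460 / sqrt(28.3)
= 195.6 mm

195.6


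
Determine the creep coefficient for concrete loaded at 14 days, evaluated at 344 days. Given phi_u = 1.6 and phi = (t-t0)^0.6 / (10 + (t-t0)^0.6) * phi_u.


dt = 344 - 14 = 330
phi = 330^0.6 / (10 + 330^0.6) * 1.6
= 1.223

1.223


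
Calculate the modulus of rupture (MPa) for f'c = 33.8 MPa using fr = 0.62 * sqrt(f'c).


fr = 0.62 * sqrt(33.8)
= 3.605 MPa

3.605


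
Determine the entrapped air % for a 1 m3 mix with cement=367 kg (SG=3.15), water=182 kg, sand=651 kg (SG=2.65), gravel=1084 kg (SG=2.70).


Vol cement = 367 / (3.15 * 1000) = 0.116508 m3
Vol water = 182 / 1000 = 0.182 m3
Vol sand = 651 / (2.65 * 1000) = 0.24566 m3
Vol gravel = 1084 / (2.70 * 1000) = 0.401481 m3
Total solid + water volume = 0.94565 m3
Air = (1 - 0.94565) * 100 = 5.44%

5.44


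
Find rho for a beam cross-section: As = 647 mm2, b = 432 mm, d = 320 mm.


rho = As / (b * d)
= 647 / (432 * 320)
= 0.0047

0.0047


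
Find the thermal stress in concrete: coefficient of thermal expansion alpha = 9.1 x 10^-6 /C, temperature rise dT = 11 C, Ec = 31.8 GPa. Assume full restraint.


sigma = alpha * dT * Ec
= 9.1e-6 * 11 * 31.8 * 1000
= 3.183 MPa

3.183


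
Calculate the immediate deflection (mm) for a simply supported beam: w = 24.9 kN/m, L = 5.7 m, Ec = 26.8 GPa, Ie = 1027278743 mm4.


Convert: L = 5.7 m = 5700 mm, Ec = 26.8 GPa = 26800 MPa
delta = 5 * 24.9 * 5700^4 / (384 * 26800 * 1027278743)
= 12.43 mm

12.43


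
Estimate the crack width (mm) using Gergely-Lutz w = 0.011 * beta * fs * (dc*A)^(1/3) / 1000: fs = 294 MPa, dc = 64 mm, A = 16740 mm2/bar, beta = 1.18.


w = 0.011 * beta * fs * (dc * A)^(1/3) / 1000
= 0.011 * 1.18 * 294 * (64 * 16740)^(1/3) / 1000
= 0.39 mm

0.39


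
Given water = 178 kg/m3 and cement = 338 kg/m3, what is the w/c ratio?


w/c = water / cement
w/c = 178 / 338 = 0.527

0.527


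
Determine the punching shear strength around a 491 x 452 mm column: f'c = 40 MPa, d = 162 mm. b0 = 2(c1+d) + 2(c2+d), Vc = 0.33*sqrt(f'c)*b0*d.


b0 = 2*(491 + 162) + 2*(452 + 162) = 2534 mm
Vc = 0.33 * sqrt(40) * 2534 * 162 / 1000
= 856.77 kN

856.77


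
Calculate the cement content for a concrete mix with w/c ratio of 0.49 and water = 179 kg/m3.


Cement = water / (w/c)
= 179 / 0.49
= 365.3 kg/m3

365.3


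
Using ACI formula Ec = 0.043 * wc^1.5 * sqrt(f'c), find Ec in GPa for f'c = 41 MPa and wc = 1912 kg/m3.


Ec = 0.043 * 1912^1.5 * sqrt(41) / 1000
= 23.02 GPa

23.02


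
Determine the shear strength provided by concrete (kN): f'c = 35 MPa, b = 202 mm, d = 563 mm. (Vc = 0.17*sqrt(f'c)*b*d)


Vc = 0.17 * sqrt(35) * 202 * 563 / 1000
= 114.38 kN

114.38


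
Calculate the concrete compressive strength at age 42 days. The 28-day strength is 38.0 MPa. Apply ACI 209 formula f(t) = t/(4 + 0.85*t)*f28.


f(42) = 42 / (4 + 0.85 * 42) * 38.0
= 42 / 39.7 * 38.0
= 40.2 MPa

40.2


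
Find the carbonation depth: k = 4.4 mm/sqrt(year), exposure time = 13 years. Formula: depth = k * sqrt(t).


depth = k * sqrt(t)
= 4.4 * sqrt(13)
= 15.86 mm

15.86


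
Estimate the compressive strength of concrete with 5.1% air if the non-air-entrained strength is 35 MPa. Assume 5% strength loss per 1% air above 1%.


Strength loss = (5.1 - 1) * 5 = 20.5%
f'c = 35 * (1 - 20.5/100)
= 27.83 MPa

27.83


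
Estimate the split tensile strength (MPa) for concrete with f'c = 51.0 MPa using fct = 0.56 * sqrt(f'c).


fct = 0.56 * sqrt(51.0)
= 0.56 * 7.141
= 3.999 MPa

3.999


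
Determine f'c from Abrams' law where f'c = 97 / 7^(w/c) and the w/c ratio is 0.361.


f'c = 97 / 7^0.361
= 97 / 2.019
= 48.05 MPa

48.05


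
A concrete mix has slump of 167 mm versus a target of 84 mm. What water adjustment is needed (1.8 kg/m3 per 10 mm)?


Difference = 84 - 167 = -83 mm
Water adjustment = -83 * 1.8 / 10 = -14.9 kg/m3

-14.9


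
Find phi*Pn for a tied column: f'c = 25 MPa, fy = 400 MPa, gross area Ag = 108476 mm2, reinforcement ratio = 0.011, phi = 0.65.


Ast = rho * Ag = 0.011 * 108476 = 1193.236 mm2
phi*Pn = 0.65 * 0.80 * (0.85 * 25 * (108476 - 1193.236) + 400 * 1193.236) / 1000
= 1433.67 kN

1433.67


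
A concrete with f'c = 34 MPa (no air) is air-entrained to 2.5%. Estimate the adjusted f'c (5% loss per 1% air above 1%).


Strength loss = (2.5 - 1) * 5 = 7.5%
f'c = 34 * (1 - 7.5/100)
= 31.45 MPa

31.45


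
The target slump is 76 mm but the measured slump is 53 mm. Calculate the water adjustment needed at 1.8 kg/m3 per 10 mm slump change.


Difference = 76 - 53 = 23 mm
Water adjustment = 23 * 1.8 / 10 = 4.1 kg/m3

4.1


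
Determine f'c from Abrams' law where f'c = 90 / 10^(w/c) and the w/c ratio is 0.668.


f'c = 90 / 10^0.668
= 90 / 4.656
= 19.33 MPa

19.33


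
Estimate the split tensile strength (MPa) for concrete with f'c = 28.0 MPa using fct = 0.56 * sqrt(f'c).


fct = 0.56 * sqrt(28.0)
= 0.56 * 5.292
= 2.963 MPa

2.963


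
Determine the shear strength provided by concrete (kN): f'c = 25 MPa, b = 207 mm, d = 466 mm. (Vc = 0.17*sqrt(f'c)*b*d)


Vc = 0.17 * sqrt(25) * 207 * 466 / 1000
= 81.99 kN

81.99


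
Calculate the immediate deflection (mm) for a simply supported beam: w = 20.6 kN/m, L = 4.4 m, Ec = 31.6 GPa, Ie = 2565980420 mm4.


Convert: L = 4.4 m = 4400 mm, Ec = 31.6 GPa = 31600 MPa
delta = 5 * 20.6 * 4400^4 / (384 * 31600 * 2565980420)
= 1.24 mm

1.24


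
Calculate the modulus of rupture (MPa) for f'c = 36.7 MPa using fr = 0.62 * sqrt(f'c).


fr = 0.62 * sqrt(36.7)
= 3.756 MPa

3.756


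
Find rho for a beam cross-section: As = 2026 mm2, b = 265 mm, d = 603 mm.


rho = As / (b * d)
= 2026 / (265 * 603)
= 0.0127

0.0127


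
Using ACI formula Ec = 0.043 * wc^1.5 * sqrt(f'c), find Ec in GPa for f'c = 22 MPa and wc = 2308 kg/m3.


Ec = 0.043 * 2308^1.5 * sqrt(22) / 1000
= 22.36 GPa

22.36


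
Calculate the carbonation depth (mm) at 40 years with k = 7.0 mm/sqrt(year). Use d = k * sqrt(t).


depth = k * sqrt(t)
= 7.0 * sqrt(40)
= 44.27 mm

44.27


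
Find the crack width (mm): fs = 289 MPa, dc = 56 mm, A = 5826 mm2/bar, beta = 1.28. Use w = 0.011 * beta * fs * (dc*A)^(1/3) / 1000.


w = 0.011 * beta * fs * (dc * A)^(1/3) / 1000
= 0.011 * 1.28 * 289 * (56 * 5826)^(1/3) / 1000
= 0.28 mm

0.28


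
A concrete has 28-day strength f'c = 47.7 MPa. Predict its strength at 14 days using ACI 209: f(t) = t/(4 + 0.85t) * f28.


f(14) = 14 / (4 + 0.85 * 14) * 47.7
= 14 / 15.9 * 47.7
= 42.0 MPa

42.0


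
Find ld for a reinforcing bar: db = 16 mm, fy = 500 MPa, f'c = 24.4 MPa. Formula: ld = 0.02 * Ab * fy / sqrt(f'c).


Ab = pi * 16^2 / 4 = 201.062 mm2
ld = 0.02 * 201.062 * 500 / sqrt(24.4)
= 407.0 mm

407.0


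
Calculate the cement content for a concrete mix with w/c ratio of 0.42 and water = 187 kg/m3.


Cement = water / (w/c)
= 187 / 0.42
= 445.2 kg/m3

445.2


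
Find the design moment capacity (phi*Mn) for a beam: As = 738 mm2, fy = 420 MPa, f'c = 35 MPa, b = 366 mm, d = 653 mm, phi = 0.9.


a = As * fy / (0.85 * f'c * b)
= 738 * 420 / (0.85 * 35 * 366)
= 28.4667 mm
Mn = As * fy * (d - a/2) / 10^6
= 197.9921 kN-m
phi*Mn = 0.9 * 197.9921 = 178.19 kN-m

178.19


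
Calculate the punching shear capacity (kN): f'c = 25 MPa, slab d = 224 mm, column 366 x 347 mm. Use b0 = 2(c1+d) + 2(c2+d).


b0 = 2*(366 + 224) + 2*(347 + 224) = 2322 mm
Vc = 0.33 * sqrt(25) * 2322 * 224 / 1000
= 858.21 kN

858.21


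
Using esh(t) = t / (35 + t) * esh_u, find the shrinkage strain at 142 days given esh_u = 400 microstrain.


esh(142) = 142 / (35 + 142) * 400
= 142 / 177 * 400
= 320.9 microstrain

320.9


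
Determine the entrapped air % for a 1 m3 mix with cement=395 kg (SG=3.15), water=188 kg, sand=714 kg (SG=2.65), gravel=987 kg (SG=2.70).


Vol cement = 395 / (3.15 * 1000) = 0.125397 m3
Vol water = 188 / 1000 = 0.188 m3
Vol sand = 714 / (2.65 * 1000) = 0.269434 m3
Vol gravel = 987 / (2.70 * 1000) = 0.365556 m3
Total solid + water volume = 0.948386 m3
Air = (1 - 0.948386) * 100 = 5.16%

5.16


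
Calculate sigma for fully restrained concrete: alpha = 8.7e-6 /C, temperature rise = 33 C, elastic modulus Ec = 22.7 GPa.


sigma = alpha * dT * Ec
= 8.7e-6 * 33 * 22.7 * 1000
= 6.517 MPa

6.517


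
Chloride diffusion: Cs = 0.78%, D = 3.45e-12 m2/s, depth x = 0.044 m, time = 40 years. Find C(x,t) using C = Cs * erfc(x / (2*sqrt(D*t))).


t_seconds = 40 * 365.25 * 24 * 3600 = 1262304000.0 s
arg = 0.044 / (2 * sqrt(3.45e-12 * 1262304000.0))
= 0.3334
erfc(0.3334) = 0.6373
C = 0.78 * 0.6373 = 0.4971%

0.4971


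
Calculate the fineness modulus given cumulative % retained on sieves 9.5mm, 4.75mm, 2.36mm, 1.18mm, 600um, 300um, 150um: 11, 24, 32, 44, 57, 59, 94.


FM = sum(cumulative % retained) / 100
= 321 / 100
= 3.21

3.21


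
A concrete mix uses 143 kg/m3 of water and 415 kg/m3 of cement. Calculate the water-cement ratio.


w/c = water / cement
w/c = 143 / 415 = 0.345

0.345


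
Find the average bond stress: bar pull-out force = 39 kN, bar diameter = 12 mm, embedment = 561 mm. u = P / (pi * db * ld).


u = P / (pi * db * ld)
= 39 * 1000 / (pi * 12 * 561)
= 1.844 MPa

1.844


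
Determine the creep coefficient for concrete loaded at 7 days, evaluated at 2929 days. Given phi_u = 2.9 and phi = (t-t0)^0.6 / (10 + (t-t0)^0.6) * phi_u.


dt = 2929 - 7 = 2922
phi = 2922^0.6 / (10 + 2922^0.6) * 2.9
= 2.677

2.677


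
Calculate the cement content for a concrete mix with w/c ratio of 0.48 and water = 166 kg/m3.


Cement = water / (w/c)
= 166 / 0.48
= 345.8 kg/m3

345.8


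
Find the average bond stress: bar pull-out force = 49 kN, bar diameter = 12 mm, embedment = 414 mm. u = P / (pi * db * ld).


u = P / (pi * db * ld)
= 49 * 1000 / (pi * 12 * 414)
= 3.14 MPa

3.14


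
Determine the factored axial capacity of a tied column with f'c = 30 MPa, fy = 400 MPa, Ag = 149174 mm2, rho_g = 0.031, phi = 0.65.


Ast = rho * Ag = 0.031 * 149174 = 4624.394 mm2
phi*Pn = 0.65 * 0.80 * (0.85 * 30 * (149174 - 4624.394) + 400 * 4624.394) / 1000
= 2878.6 kN

2878.6


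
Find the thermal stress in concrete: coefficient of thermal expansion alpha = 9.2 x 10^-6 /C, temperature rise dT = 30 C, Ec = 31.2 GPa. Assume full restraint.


sigma = alpha * dT * Ec
= 9.2e-6 * 30 * 31.2 * 1000
= 8.611 MPa

8.611


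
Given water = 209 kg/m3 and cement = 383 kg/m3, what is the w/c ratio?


w/c = water / cement
w/c = 209 / 383 = 0.546

0.546


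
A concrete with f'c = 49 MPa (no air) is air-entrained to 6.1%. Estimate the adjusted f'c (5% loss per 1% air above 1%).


Strength loss = (6.1 - 1) * 5 = 25.5%
f'c = 49 * (1 - 25.5/100)
= 36.51 MPa

36.51


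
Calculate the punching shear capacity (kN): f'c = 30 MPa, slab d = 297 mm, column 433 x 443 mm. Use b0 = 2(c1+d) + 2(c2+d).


b0 = 2*(433 + 297) + 2*(443 + 297) = 2940 mm
Vc = 0.33 * sqrt(30) * 2940 * 297 / 1000
= 1578.26 kN

1578.26


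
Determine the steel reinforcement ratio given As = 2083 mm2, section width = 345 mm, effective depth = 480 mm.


rho = As / (b * d)
= 2083 / (345 * 480)
= 0.0126

0.0126


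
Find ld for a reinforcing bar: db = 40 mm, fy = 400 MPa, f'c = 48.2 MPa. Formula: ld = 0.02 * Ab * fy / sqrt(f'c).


Ab = pi * 40^2 / 4 = 1256.637 mm2
ld = 0.02 * 1256.637 * 400 / sqrt(48.2)
= 1448.0 mm

1448.0


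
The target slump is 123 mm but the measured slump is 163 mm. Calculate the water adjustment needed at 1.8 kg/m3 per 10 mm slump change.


Difference = 123 - 163 = -40 mm
Water adjustment = -40 * 1.8 / 10 = -7.2 kg/m3

-7.2


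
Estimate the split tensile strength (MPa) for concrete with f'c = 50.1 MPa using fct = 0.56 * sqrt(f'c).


fct = 0.56 * sqrt(50.1)
= 0.56 * 7.078
= 3.964 MPa

3.964


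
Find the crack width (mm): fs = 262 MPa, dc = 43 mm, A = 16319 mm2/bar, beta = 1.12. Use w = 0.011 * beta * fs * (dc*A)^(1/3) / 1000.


w = 0.011 * beta * fs * (dc * A)^(1/3) / 1000
= 0.011 * 1.12 * 262 * (43 * 16319)^(1/3) / 1000
= 0.287 mm

0.287


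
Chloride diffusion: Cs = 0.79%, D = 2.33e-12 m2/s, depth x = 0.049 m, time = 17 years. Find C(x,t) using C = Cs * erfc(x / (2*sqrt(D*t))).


t_seconds = 17 * 365.25 * 24 * 3600 = 536479200.0 s
arg = 0.049 / (2 * sqrt(2.33e-12 * 536479200.0))
= 0.693
erfc(0.693) = 0.3271
C = 0.79 * 0.3271 = 0.2584%

0.2584


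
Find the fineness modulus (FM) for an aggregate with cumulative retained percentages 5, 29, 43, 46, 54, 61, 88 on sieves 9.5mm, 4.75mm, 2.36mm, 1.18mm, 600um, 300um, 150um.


FM = sum(cumulative % retained) / 100
= 326 / 100
= 3.26

3.26


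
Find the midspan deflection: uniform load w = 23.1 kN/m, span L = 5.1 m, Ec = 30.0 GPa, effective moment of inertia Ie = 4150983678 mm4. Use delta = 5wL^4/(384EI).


Convert: L = 5.1 m = 5100 mm, Ec = 30.0 GPa = 30000 MPa
delta = 5 * 23.1 * 5100^4 / (384 * 30000 * 4150983678)
= 1.63 mm

1.63


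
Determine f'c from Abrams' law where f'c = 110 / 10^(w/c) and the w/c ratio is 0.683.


f'c = 110 / 10^0.683
= 110 / 4.819
= 22.82 MPa

22.82


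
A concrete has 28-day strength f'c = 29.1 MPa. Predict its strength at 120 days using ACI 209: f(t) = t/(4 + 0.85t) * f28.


f(120) = 120 / (4 + 0.85 * 120) * 29.1
= 120 / 106.0 * 29.1
= 32.94 MPa

32.94


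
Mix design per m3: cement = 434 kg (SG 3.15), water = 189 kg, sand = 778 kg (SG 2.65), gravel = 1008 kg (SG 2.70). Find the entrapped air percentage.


Vol cement = 434 / (3.15 * 1000) = 0.137778 m3
Vol water = 189 / 1000 = 0.189 m3
Vol sand = 778 / (2.65 * 1000) = 0.293585 m3
Vol gravel = 1008 / (2.70 * 1000) = 0.373333 m3
Total solid + water volume = 0.993696 m3
Air = (1 - 0.993696) * 100 = 0.63%

0.63


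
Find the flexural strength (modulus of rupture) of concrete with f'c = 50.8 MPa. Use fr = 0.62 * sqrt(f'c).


fr = 0.62 * sqrt(50.8)
= 4.419 MPa

4.419


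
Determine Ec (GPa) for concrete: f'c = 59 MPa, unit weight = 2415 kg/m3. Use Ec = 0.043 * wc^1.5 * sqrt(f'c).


Ec = 0.043 * 2415^1.5 * sqrt(59) / 1000
= 39.2 GPa

39.2


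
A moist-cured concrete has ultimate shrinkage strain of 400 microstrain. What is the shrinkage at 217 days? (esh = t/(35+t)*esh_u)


esh(217) = 217 / (35 + 217) * 400
= 217 / 252 * 400
= 344.4 microstrain

344.4


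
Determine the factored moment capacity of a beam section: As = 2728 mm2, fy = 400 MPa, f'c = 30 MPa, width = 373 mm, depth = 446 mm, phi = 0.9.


a = As * fy / (0.85 * f'c * b)
= 2728 * 400 / (0.85 * 30 * 373)
= 114.7243 mm
Mn = As * fy * (d - a/2) / 10^6
= 424.0816 kN-m
phi*Mn = 0.9 * 424.0816 = 381.67 kN-m

381.67


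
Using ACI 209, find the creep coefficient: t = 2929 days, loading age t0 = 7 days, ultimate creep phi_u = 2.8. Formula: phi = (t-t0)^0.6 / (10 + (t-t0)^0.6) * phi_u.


dt = 2929 - 7 = 2922
phi = 2922^0.6 / (10 + 2922^0.6) * 2.8
= 2.585

2.585


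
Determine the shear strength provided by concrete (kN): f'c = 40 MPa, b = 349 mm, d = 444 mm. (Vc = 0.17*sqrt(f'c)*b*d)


Vc = 0.17 * sqrt(40) * 349 * 444 / 1000
= 166.6 kN

166.6


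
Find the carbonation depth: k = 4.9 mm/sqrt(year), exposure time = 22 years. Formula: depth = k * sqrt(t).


depth = k * sqrt(t)
= 4.9 * sqrt(22)
= 22.98 mm

22.98


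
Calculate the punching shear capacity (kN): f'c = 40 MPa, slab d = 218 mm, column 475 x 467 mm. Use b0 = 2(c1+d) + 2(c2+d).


b0 = 2*(475 + 218) + 2*(467 + 218) = 2756 mm
Vc = 0.33 * sqrt(40) * 2756 * 218 / 1000
= 1253.95 kN

1253.95


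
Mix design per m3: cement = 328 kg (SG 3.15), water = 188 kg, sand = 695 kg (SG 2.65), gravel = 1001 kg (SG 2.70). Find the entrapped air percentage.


Vol cement = 328 / (3.15 * 1000) = 0.104127 m3
Vol water = 188 / 1000 = 0.188 m3
Vol sand = 695 / (2.65 * 1000) = 0.262264 m3
Vol gravel = 1001 / (2.70 * 1000) = 0.370741 m3
Total solid + water volume = 0.925132 m3
Air = (1 - 0.925132) * 100 = 7.49%

7.49


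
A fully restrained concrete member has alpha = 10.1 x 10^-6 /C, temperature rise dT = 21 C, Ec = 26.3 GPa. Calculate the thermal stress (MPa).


sigma = alpha * dT * Ec
= 10.1e-6 * 21 * 26.3 * 1000
= 5.578 MPa

5.578


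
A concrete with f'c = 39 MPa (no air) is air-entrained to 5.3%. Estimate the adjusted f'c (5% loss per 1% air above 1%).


Strength loss = (5.3 - 1) * 5 = 21.5%
f'c = 39 * (1 - 21.5/100)
= 30.62 MPa

30.62


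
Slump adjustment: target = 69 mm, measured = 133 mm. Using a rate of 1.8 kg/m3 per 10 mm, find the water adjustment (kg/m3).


Difference = 69 - 133 = -64 mm
Water adjustment = -64 * 1.8 / 10 = -11.5 kg/m3

-11.5


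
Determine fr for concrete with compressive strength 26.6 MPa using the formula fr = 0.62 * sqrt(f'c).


fr = 0.62 * sqrt(26.6)
= 3.198 MPa

3.198


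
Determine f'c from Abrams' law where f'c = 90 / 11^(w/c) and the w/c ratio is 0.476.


f'c = 90 / 11^0.476
= 90 / 3.131
= 28.74 MPa

28.74


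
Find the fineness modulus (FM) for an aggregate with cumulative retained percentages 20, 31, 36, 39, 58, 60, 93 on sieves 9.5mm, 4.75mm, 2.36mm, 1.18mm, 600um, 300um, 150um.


FM = sum(cumulative % retained) / 100
= 337 / 100
= 3.37

3.37


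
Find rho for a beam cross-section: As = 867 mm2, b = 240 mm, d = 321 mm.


rho = As / (b * d)
= 867 / (240 * 321)
= 0.0113

0.0113


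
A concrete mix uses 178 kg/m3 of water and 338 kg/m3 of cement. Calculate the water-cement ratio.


w/c = water / cement
w/c = 178 / 338 = 0.527

0.527


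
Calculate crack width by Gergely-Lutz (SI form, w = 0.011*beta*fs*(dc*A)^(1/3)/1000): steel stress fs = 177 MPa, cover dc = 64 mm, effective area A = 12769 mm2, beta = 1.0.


w = 0.011 * beta * fs * (dc * A)^(1/3) / 1000
= 0.011 * 1.0 * 177 * (64 * 12769)^(1/3) / 1000
= 0.182 mm

0.182


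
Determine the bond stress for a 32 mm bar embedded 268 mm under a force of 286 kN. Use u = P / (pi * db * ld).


u = P / (pi * db * ld)
= 286 * 1000 / (pi * 32 * 268)
= 10.615 MPa

10.615


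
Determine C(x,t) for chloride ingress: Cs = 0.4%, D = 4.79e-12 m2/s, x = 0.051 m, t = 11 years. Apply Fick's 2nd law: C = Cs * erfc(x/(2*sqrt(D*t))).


t_seconds = 11 * 365.25 * 24 * 3600 = 347133600.0 s
arg = 0.051 / (2 * sqrt(4.79e-12 * 347133600.0))
= 0.6254
erfc(0.6254) = 0.3765
C = 0.4 * 0.3765 = 0.1506%

0.1506


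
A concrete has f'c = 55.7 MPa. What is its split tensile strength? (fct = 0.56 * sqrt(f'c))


fct = 0.56 * sqrt(55.7)
= 0.56 * 7.463
= 4.179 MPa

4.179


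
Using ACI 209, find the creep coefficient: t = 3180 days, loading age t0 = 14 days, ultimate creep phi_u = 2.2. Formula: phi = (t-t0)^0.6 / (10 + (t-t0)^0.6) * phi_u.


dt = 3180 - 14 = 3166
phi = 3166^0.6 / (10 + 3166^0.6) * 2.2
= 2.038

2.038


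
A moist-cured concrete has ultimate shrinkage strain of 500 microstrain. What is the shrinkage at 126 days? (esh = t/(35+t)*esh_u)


esh(126) = 126 / (35 + 126) * 500
= 126 / 161 * 500
= 391.3 microstrain

391.3


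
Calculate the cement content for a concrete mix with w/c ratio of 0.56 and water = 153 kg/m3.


Cement = water / (w/c)
= 153 / 0.56
= 273.2 kg/m3

273.2


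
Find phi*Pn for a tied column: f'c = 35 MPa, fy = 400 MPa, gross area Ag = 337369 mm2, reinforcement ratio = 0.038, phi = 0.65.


Ast = rho * Ag = 0.038 * 337369 = 12820.022 mm2
phi*Pn = 0.65 * 0.80 * (0.85 * 35 * (337369 - 12820.022) + 400 * 12820.022) / 1000
= 7687.34 kN

7687.34


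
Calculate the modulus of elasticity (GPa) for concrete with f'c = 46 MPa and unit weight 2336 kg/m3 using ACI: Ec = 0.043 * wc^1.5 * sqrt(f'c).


Ec = 0.043 * 2336^1.5 * sqrt(46) / 1000
= 32.93 GPa

32.93


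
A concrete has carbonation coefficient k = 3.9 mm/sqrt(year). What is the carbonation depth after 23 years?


depth = k * sqrt(t)
= 3.9 * sqrt(23)
= 18.7 mm

18.7


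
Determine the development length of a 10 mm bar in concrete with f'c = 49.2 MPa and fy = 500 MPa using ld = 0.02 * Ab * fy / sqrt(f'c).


Ab = pi * 10^2 / 4 = 78.54 mm2
ld = 0.02 * 78.54 * 500 / sqrt(49.2)
= 112.0 mm

112.0


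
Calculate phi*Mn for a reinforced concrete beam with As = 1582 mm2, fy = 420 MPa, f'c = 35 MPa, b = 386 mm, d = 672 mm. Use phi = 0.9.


a = As * fy / (0.85 * f'c * b)
= 1582 * 420 / (0.85 * 35 * 386)
= 57.8604 mm
Mn = As * fy * (d - a/2) / 10^6
= 427.2813 kN-m
phi*Mn = 0.9 * 427.2813 = 384.55 kN-m

384.55


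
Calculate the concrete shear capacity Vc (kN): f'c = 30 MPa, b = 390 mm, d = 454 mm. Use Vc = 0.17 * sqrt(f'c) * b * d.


Vc = 0.17 * sqrt(30) * 390 * 454 / 1000
= 164.87 kN

164.87


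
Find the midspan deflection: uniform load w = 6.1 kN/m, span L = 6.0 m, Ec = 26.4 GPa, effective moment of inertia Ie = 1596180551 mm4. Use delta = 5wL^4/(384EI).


Convert: L = 6.0 m = 6000 mm, Ec = 26.4 GPa = 26400 MPa
delta = 5 * 6.1 * 6000^4 / (384 * 26400 * 1596180551)
= 2.44 mm

2.44


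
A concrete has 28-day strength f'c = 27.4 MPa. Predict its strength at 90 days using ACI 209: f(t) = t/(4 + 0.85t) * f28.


f(90) = 90 / (4 + 0.85 * 90) * 27.4
= 90 / 80.5 * 27.4
= 30.63 MPa

30.63


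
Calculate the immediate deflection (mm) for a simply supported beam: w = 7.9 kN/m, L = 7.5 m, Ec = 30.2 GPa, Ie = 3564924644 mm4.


Convert: L = 7.5 m = 7500 mm, Ec = 30.2 GPa = 30200 MPa
delta = 5 * 7.9 * 7500^4 / (384 * 30200 * 3564924644)
= 3.02 mm

3.02


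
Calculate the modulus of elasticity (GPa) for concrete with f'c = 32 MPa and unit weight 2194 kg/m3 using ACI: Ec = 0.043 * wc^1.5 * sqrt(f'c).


Ec = 0.043 * 2194^1.5 * sqrt(32) / 1000
= 25.0 GPa

25.0


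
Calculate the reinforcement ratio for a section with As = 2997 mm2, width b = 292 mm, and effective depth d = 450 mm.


rho = As / (b * d)
= 2997 / (292 * 450)
= 0.0228

0.0228


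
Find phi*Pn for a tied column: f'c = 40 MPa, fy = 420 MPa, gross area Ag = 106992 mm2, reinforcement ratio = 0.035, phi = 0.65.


Ast = rho * Ag = 0.035 * 106992 = 3744.72 mm2
phi*Pn = 0.65 * 0.80 * (0.85 * 40 * (106992 - 3744.72) + 420 * 3744.72) / 1000
= 2643.26 kN

2643.26


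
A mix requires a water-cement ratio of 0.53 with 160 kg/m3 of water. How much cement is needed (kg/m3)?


Cement = water / (w/c)
= 160 / 0.53
= 301.9 kg/m3

301.9


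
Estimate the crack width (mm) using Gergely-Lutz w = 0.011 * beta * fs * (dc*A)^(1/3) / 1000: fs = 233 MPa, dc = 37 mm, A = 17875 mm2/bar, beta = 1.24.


w = 0.011 * beta * fs * (dc * A)^(1/3) / 1000
= 0.011 * 1.24 * 233 * (37 * 17875)^(1/3) / 1000
= 0.277 mm

0.277


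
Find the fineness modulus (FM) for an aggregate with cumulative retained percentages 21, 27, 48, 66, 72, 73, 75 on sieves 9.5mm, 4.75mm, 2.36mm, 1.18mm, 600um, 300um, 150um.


FM = sum(cumulative % retained) / 100
= 382 / 100
= 3.82

3.82


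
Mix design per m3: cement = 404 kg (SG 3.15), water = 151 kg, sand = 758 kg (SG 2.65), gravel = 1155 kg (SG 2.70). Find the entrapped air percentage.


Vol cement = 404 / (3.15 * 1000) = 0.128254 m3
Vol water = 151 / 1000 = 0.151 m3
Vol sand = 758 / (2.65 * 1000) = 0.286038 m3
Vol gravel = 1155 / (2.70 * 1000) = 0.427778 m3
Total solid + water volume = 0.993069 m3
Air = (1 - 0.993069) * 100 = 0.69%

0.69


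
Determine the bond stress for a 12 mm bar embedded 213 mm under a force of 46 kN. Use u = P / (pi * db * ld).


u = P / (pi * db * ld)
= 46 * 1000 / (pi * 12 * 213)
= 5.729 MPa

5.729


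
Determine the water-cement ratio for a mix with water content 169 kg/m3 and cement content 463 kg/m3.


w/c = water / cement
w/c = 169 / 463 = 0.365

0.365


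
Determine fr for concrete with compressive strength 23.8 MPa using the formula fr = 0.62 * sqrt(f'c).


fr = 0.62 * sqrt(23.8)
= 3.025 MPa

3.025


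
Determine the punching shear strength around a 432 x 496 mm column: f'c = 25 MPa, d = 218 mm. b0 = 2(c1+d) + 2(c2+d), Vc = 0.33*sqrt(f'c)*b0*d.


b0 = 2*(432 + 218) + 2*(496 + 218) = 2728 mm
Vc = 0.33 * sqrt(25) * 2728 * 218 / 1000
= 981.26 kN

981.26


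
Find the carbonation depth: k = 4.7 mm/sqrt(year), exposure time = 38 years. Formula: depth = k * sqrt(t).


depth = k * sqrt(t)
= 4.7 * sqrt(38)
= 28.97 mm

28.97


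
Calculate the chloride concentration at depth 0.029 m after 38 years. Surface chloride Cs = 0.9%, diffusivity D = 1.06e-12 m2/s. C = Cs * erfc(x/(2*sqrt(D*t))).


t_seconds = 38 * 365.25 * 24 * 3600 = 1199188800.0 s
arg = 0.029 / (2 * sqrt(1.06e-12 * 1199188800.0))
= 0.4067
erfc(0.4067) = 0.5652
C = 0.9 * 0.5652 = 0.5087%

0.5087


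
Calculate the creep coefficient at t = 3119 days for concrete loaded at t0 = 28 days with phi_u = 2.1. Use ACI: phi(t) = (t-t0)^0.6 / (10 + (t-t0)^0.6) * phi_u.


dt = 3119 - 28 = 3091
phi = 3091^0.6 / (10 + 3091^0.6) * 2.1
= 1.943

1.943


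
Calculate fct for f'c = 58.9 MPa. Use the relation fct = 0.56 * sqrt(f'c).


fct = 0.56 * sqrt(58.9)
= 0.56 * 7.675
= 4.298 MPa

4.298


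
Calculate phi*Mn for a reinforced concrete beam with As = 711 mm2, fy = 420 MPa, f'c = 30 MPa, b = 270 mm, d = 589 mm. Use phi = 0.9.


a = As * fy / (0.85 * f'c * b)
= 711 * 420 / (0.85 * 30 * 270)
= 43.3725 mm
Mn = As * fy * (d - a/2) / 10^6
= 169.4112 kN-m
phi*Mn = 0.9 * 169.4112 = 152.47 kN-m

152.47


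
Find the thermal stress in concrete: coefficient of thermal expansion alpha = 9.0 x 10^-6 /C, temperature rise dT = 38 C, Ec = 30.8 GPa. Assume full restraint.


sigma = alpha * dT * Ec
= 9.0e-6 * 38 * 30.8 * 1000
= 10.534 MPa

10.534


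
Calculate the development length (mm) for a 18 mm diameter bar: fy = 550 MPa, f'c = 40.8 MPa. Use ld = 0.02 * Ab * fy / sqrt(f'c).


Ab = pi * 18^2 / 4 = 254.469 mm2
ld = 0.02 * 254.469 * 550 / sqrt(40.8)
= 438.2 mm

438.2


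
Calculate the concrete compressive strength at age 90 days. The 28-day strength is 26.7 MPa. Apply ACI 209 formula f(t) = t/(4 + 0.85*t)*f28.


f(90) = 90 / (4 + 0.85 * 90) * 26.7
= 90 / 80.5 * 26.7
= 29.85 MPa

29.85


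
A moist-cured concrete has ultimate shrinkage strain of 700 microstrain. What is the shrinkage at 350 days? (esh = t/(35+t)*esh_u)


esh(350) = 350 / (35 + 350) * 700
= 350 / 385 * 700
= 636.4 microstrain

636.4


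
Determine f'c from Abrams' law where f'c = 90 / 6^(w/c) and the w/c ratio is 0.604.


f'c = 90 / 6^0.604
= 90 / 2.951
= 30.5 MPa

30.5


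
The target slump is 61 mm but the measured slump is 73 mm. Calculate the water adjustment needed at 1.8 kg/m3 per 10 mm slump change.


Difference = 61 - 73 = -12 mm
Water adjustment = -12 * 1.8 / 10 = -2.2 kg/m3

-2.2


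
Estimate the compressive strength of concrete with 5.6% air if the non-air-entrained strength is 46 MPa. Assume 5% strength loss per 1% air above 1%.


Strength loss = (5.6 - 1) * 5 = 23.0%
f'c = 46 * (1 - 23.0/100)
= 35.42 MPa

35.42


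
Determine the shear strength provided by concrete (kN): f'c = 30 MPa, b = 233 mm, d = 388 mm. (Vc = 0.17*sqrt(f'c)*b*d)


Vc = 0.17 * sqrt(30) * 233 * 388 / 1000
= 84.18 kN

84.18


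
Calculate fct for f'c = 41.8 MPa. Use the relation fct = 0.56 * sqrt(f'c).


fct = 0.56 * sqrt(41.8)
= 0.56 * 6.465
= 3.621 MPa

3.621


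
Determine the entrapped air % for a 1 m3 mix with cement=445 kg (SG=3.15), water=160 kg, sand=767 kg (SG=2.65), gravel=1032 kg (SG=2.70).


Vol cement = 445 / (3.15 * 1000) = 0.14127 m3
Vol water = 160 / 1000 = 0.16 m3
Vol sand = 767 / (2.65 * 1000) = 0.289434 m3
Vol gravel = 1032 / (2.70 * 1000) = 0.382222 m3
Total solid + water volume = 0.972926 m3
Air = (1 - 0.972926) * 100 = 2.71%

2.71


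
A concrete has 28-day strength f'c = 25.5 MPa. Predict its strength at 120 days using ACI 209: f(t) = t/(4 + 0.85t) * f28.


f(120) = 120 / (4 + 0.85 * 120) * 25.5
= 120 / 106.0 * 25.5
= 28.87 MPa

28.87


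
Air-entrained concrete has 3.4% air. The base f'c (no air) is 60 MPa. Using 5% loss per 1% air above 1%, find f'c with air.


Strength loss = (3.4 - 1) * 5 = 12.0%
f'c = 60 * (1 - 12.0/100)
= 52.8 MPa

52.8


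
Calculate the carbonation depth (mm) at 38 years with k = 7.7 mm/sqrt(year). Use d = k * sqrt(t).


depth = k * sqrt(t)
= 7.7 * sqrt(38)
= 47.47 mm

47.47


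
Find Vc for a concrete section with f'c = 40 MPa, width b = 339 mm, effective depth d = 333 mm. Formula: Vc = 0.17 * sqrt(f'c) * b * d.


Vc = 0.17 * sqrt(40) * 339 * 333 / 1000
= 121.37 kN

121.37


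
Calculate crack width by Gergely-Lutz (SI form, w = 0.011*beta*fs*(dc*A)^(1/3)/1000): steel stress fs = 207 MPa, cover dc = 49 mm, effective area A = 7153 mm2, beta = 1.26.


w = 0.011 * beta * fs * (dc * A)^(1/3) / 1000
= 0.011 * 1.26 * 207 * (49 * 7153)^(1/3) / 1000
= 0.202 mm

0.202


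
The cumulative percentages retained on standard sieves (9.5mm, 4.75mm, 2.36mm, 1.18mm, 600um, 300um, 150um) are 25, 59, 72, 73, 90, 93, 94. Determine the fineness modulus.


FM = sum(cumulative % retained) / 100
= 506 / 100
= 5.06

5.06


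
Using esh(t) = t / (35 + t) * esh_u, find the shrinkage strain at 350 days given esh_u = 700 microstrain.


esh(350) = 350 / (35 + 350) * 700
= 350 / 385 * 700
= 636.4 microstrain

636.4


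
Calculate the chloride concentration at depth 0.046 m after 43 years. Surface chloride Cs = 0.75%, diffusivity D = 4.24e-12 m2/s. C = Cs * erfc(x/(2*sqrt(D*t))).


t_seconds = 43 * 365.25 * 24 * 3600 = 1356976800.0 s
arg = 0.046 / (2 * sqrt(4.24e-12 * 1356976800.0))
= 0.3032
erfc(0.3032) = 0.6681
C = 0.75 * 0.6681 = 0.501%

0.501


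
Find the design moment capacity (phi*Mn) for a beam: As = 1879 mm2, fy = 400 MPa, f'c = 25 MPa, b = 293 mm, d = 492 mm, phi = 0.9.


a = As * fy / (0.85 * f'c * b)
= 1879 * 400 / (0.85 * 25 * 293)
= 120.7147 mm
Mn = As * fy * (d - a/2) / 10^6
= 324.4226 kN-m
phi*Mn = 0.9 * 324.4226 = 291.98 kN-m

291.98


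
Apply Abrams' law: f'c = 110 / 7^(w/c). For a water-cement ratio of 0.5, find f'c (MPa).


f'c = 110 / 7^0.5
= 110 / 2.646
= 41.58 MPa

41.58


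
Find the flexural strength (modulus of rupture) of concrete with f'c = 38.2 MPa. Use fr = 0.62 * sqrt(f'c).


fr = 0.62 * sqrt(38.2)
= 3.832 MPa

3.832


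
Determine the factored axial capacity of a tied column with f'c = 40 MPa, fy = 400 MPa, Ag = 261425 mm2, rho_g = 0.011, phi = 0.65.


Ast = rho * Ag = 0.011 * 261425 = 2875.675 mm2
phi*Pn = 0.65 * 0.80 * (0.85 * 40 * (261425 - 2875.675) + 400 * 2875.675) / 1000
= 5169.29 kN

5169.29


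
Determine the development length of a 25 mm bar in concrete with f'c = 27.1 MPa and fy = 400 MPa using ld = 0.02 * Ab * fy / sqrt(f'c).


Ab = pi * 25^2 / 4 = 490.874 mm2
ld = 0.02 * 490.874 * 400 / sqrt(27.1)
= 754.4 mm

754.4


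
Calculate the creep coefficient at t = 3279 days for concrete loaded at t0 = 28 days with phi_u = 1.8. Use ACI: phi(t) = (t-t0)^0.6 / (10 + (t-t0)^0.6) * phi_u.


dt = 3279 - 28 = 3251
phi = 3251^0.6 / (10 + 3251^0.6) * 1.8
= 1.67

1.67


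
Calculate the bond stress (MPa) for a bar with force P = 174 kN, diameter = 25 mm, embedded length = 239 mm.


u = P / (pi * db * ld)
= 174 * 1000 / (pi * 25 * 239)
= 9.27 MPa

9.27


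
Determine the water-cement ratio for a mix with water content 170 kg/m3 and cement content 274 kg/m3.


w/c = water / cement
w/c = 170 / 274 = 0.62

0.62


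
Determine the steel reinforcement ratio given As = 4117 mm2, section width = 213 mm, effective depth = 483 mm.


rho = As / (b * d)
= 4117 / (213 * 483)
= 0.04

0.04


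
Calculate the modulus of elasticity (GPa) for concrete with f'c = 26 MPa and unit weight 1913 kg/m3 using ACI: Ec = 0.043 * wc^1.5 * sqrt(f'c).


Ec = 0.043 * 1913^1.5 * sqrt(26) / 1000
= 18.35 GPa

18.35


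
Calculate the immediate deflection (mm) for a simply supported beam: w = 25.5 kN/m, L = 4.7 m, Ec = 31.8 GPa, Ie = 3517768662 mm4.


Convert: L = 4.7 m = 4700 mm, Ec = 31.8 GPa = 31800 MPa
delta = 5 * 25.5 * 4700^4 / (384 * 31800 * 3517768662)
= 1.45 mm

1.45


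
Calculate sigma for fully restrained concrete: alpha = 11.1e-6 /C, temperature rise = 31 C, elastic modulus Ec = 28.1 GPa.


sigma = alpha * dT * Ec
= 11.1e-6 * 31 * 28.1 * 1000
= 9.669 MPa

9.669


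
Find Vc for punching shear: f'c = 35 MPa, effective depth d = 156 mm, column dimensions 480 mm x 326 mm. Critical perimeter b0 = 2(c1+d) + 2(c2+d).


b0 = 2*(480 + 156) + 2*(326 + 156) = 2236 mm
Vc = 0.33 * sqrt(35) * 2236 * 156 / 1000
= 681.0 kN

681.0
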